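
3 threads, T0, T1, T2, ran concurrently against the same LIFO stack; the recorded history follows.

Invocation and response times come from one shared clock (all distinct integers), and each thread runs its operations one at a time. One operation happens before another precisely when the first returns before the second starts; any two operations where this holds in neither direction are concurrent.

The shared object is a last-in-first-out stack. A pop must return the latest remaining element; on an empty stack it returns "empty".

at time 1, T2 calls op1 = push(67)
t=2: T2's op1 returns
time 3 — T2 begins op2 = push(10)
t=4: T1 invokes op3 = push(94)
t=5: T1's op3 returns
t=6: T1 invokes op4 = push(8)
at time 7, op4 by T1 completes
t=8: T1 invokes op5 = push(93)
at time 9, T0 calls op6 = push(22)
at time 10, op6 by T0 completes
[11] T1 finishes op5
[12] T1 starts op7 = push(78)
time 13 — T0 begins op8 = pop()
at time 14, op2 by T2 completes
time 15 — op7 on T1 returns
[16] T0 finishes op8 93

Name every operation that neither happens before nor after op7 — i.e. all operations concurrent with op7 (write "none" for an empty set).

op7 spans [12,15]: anything still running between times 12 and 15 counts as concurrent
op1 [1,2]: before
op2 [3,14]: concurrent
op3 [4,5]: before
op4 [6,7]: before
op5 [8,11]: before
op6 [9,10]: before
op8 [13,16]: concurrent

op2, op8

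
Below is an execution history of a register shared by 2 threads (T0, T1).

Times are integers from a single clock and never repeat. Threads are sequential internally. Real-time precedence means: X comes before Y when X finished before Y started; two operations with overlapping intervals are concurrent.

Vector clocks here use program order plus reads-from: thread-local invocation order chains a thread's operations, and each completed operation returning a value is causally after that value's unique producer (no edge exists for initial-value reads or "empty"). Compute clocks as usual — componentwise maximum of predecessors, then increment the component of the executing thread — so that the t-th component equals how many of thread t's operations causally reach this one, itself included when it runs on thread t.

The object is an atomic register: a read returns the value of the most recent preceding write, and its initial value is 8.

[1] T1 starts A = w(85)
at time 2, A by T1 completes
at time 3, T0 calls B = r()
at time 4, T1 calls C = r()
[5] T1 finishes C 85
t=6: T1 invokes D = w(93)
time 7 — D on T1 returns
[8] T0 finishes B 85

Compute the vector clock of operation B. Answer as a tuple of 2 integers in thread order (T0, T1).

VC(A, invoked at 1): no causal predecessors; +1 on T1 → (0, 1)
invoked at 4, C merges VC(A)=(0, 1) and bumps T1's slot → (0, 2)
invoked at 3, B merges VC(A)=(0, 1) and bumps T0's slot → (1, 1)
invoked at 6, D merges VC(C)=(0, 2) and bumps T1's slot → (0, 3)
target: VC(B) = (1, 1)

(1, 1)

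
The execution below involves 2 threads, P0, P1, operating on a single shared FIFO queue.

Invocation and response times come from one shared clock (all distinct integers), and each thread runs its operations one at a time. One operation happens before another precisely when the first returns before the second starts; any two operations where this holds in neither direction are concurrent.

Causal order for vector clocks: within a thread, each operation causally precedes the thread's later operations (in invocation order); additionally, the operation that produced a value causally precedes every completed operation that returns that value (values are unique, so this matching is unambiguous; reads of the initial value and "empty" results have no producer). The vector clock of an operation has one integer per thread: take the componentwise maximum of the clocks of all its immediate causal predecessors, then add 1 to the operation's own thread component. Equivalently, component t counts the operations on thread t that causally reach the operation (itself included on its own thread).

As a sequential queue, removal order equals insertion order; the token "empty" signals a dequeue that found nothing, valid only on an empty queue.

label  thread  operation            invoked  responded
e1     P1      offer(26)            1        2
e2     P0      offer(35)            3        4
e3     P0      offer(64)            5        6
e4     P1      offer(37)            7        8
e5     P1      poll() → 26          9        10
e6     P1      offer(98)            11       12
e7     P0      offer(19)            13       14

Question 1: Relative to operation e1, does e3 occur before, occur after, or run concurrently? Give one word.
e3 spans [5,6], e1 spans [1,2]
resp(e1)=2 < inv(e3)=5

after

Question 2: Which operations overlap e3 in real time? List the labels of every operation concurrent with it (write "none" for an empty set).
e3 spans [5,6]; an op avoiding the whole window 5..6 is ordered, any other is concurrent
e1 [1,2]: before
e2 [3,4]: before
e4 [7,8]: after
e5 [9,10]: after
e6 [11,12]: after
e7 [13,14]: after

none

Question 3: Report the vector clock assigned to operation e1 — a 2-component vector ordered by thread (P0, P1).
VC(e1, invoked at 1): no causal predecessors; +1 on P1 → (0, 1)
VC(e2, invoked at 3): no causal predecessors; +1 on P0 → (1, 0)
invoked at 7, e4 merges VC(e1)=(0, 1) and bumps P1's slot → (0, 2)
invoked at 5, e3 merges VC(e2)=(1, 0) and bumps P0's slot → (2, 0)
invoked at 9, e5 merges VC(e1)=(0, 1), VC(e4)=(0, 2) and bumps P1's slot → (0, 3)
invoked at 13, e7 merges VC(e3)=(2, 0) and bumps P0's slot → (3, 0)
invoked at 11, e6 merges VC(e5)=(0, 3) and bumps P1's slot → (0, 4)
target: VC(e1) = (0, 1)

(0, 1)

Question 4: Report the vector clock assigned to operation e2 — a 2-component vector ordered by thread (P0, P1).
no predecessors for e1 (invoked 1): P1 increments from zero → (0, 1)
no predecessors for e2 (invoked 3): P0 increments from zero → (1, 0)
e4 (invocation 7): componentwise max over VC(e1)=(0, 1), +1 at P1, giving (0, 2)
e3 (invocation 5): componentwise max over VC(e2)=(1, 0), +1 at P0, giving (2, 0)
e5 (invocation 9): componentwise max over VC(e1)=(0, 1), VC(e4)=(0, 2), +1 at P1, giving (0, 3)
e7 (invocation 13): componentwise max over VC(e3)=(2, 0), +1 at P0, giving (3, 0)
e6 (invocation 11): componentwise max over VC(e5)=(0, 3), +1 at P1, giving (0, 4)
target: VC(e2) = (1, 0)

(1, 0)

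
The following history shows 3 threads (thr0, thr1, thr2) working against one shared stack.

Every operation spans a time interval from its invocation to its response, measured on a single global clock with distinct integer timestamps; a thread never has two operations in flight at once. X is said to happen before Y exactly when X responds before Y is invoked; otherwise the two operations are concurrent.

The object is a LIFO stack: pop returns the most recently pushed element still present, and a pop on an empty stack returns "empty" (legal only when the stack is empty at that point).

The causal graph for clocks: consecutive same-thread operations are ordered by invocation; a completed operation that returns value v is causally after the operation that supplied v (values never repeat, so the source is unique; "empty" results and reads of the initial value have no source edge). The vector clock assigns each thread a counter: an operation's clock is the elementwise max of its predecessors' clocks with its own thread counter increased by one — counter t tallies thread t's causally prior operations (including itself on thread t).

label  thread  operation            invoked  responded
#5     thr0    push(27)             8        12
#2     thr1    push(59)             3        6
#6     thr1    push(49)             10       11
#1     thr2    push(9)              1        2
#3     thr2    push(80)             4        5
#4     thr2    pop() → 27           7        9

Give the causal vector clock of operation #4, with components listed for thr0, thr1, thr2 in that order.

(1, 0, 3)

invoked at 1, #1 has no predecessors; its own thr2 bump gives (0, 0, 1)
invoked at 3, #2 has no predecessors; its own thr1 bump gives (0, 1, 0)
invoked at 8, #5 has no predecessors; its own thr0 bump gives (1, 0, 0)
#3 (invocation 4): componentwise max over VC(#1)=(0, 0, 1), +1 at thr2, giving (0, 0, 2)
#6 (invocation 10): componentwise max over VC(#2)=(0, 1, 0), +1 at thr1, giving (0, 2, 0)
#4 (invocation 7): componentwise max over VC(#3)=(0, 0, 2), VC(#5)=(1, 0, 0), +1 at thr2, giving (1, 0, 3)
target: VC(#4) = (1, 0, 3)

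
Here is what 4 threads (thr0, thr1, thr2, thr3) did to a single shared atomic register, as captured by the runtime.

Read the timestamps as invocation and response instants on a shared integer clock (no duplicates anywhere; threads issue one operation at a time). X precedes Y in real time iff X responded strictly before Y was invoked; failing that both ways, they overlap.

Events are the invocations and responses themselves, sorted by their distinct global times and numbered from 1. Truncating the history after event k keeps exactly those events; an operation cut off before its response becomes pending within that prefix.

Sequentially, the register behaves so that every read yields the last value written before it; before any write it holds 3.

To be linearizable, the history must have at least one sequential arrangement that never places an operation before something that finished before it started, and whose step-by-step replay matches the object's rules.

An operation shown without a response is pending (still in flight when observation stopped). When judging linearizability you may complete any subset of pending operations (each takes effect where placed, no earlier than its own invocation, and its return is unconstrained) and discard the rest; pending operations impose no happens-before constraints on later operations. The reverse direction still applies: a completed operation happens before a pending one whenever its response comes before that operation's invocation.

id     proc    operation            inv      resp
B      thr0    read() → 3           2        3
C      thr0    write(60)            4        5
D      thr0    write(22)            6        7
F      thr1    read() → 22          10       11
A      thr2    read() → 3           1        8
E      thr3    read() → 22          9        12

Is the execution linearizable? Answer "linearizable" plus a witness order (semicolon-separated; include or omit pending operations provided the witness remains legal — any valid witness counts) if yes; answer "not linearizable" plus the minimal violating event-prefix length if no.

linearizable — witness: A; B; C; D; E; F

after step 1 (A read() → 3): value 3
after step 2 (B read() → 3): value 3
after step 3 (C write(60)): value 60
after step 4 (D write(22)): value 22
after step 5 (E read() → 22): value 22
after step 6 (F read() → 22): value 22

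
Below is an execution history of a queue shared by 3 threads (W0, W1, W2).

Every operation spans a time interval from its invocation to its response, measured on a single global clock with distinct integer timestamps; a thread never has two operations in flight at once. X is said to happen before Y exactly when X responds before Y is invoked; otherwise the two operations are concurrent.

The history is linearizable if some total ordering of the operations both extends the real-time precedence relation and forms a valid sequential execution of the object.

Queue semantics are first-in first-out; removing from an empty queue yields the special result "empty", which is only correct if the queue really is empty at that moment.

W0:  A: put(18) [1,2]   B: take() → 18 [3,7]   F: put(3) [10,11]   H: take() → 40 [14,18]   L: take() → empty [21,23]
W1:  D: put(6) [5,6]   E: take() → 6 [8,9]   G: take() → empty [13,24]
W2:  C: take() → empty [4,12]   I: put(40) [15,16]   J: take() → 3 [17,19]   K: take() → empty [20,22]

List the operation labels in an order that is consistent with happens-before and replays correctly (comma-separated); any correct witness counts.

after step 1 (A put(18)): queue <18>
after step 2 (B take() → 18): queue <>
after step 3 (C take() → empty): queue <>
after step 4 (D put(6)): queue <6>
after step 5 (E take() → 6): queue <>
after step 6 (F put(3)): queue <3>
after step 7 (I put(40)): queue <3,40>
after step 8 (J take() → 3): queue <40>
after step 9 (H take() → 40): queue <>
after step 10 (G take() → empty): queue <>
after step 11 (K take() → empty): queue <>
after step 12 (L take() → empty): queue <>

A, B, C, D, E, F, I, J, H, G, K, L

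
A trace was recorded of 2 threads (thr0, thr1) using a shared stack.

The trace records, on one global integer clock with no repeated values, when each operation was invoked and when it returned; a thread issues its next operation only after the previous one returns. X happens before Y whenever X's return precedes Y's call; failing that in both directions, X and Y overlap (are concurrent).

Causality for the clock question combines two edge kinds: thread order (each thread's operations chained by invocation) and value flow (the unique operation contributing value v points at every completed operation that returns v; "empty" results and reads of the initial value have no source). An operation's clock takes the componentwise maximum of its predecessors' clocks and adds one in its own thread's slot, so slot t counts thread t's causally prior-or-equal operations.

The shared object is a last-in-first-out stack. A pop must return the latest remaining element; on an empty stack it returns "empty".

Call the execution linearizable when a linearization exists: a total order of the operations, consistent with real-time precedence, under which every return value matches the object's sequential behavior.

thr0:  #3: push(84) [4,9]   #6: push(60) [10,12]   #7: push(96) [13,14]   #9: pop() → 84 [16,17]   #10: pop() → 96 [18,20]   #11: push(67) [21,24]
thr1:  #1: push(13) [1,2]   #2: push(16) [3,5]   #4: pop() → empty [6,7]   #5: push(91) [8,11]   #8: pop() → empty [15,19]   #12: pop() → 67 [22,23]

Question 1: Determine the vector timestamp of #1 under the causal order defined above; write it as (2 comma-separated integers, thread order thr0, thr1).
Answer: (0, 1)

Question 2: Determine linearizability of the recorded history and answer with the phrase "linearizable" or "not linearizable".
prefix check: 1..6 passes, 1..7 fails once #4's time-7 response joins
the sole real-time-consistent order of 3 completed operations fails the stack replay
no completion choice of the 1 pending operation (#3) rescues it — every subset was tried
one such order, #1, #2, #4 (pending dropped), breaks at step 3 where #4 pop() → empty is illegal

not linearizable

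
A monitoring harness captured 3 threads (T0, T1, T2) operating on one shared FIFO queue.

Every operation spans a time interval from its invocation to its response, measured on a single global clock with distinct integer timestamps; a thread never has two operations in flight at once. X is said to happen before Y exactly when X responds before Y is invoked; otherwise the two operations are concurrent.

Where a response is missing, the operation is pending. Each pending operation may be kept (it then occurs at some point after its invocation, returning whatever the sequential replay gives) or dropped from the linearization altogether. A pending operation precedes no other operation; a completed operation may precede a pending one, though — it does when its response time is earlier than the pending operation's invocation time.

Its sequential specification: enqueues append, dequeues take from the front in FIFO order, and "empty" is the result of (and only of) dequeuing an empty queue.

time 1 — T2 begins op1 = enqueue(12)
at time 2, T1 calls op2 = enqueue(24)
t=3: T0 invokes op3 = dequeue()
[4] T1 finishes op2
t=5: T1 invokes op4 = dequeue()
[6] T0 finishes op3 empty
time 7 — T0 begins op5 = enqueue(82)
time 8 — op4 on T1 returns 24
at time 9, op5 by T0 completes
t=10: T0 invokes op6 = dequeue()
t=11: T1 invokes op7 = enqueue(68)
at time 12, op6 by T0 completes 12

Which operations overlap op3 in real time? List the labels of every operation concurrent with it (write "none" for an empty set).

op1, op2, op4

op3 spans [3,6]: anything still running between times 3 and 6 counts as concurrent
op1 [1,…): concurrent
op2 [2,4]: concurrent
op4 [5,8]: concurrent
op5 [7,9]: after
op6 [10,12]: after
op7 [11,…): after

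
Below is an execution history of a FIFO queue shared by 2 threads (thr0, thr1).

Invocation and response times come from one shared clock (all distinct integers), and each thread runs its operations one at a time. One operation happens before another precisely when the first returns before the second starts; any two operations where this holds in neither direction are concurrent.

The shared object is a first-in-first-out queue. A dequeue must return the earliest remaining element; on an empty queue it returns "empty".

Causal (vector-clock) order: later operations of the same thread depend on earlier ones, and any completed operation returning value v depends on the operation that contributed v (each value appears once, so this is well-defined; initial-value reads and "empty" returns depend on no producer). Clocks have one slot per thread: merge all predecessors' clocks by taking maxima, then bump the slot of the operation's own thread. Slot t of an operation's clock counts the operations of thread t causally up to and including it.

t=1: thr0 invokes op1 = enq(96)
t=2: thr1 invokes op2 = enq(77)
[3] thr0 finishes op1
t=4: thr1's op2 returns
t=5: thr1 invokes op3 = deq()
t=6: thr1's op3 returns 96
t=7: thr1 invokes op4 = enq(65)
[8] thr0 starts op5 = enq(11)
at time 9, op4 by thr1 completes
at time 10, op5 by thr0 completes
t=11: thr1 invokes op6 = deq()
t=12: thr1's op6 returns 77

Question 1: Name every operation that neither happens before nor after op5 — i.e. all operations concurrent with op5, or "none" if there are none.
Answer: op4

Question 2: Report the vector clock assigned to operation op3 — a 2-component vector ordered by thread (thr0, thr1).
Answer: (1, 2)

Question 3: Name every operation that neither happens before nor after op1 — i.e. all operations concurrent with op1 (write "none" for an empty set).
Answer: op2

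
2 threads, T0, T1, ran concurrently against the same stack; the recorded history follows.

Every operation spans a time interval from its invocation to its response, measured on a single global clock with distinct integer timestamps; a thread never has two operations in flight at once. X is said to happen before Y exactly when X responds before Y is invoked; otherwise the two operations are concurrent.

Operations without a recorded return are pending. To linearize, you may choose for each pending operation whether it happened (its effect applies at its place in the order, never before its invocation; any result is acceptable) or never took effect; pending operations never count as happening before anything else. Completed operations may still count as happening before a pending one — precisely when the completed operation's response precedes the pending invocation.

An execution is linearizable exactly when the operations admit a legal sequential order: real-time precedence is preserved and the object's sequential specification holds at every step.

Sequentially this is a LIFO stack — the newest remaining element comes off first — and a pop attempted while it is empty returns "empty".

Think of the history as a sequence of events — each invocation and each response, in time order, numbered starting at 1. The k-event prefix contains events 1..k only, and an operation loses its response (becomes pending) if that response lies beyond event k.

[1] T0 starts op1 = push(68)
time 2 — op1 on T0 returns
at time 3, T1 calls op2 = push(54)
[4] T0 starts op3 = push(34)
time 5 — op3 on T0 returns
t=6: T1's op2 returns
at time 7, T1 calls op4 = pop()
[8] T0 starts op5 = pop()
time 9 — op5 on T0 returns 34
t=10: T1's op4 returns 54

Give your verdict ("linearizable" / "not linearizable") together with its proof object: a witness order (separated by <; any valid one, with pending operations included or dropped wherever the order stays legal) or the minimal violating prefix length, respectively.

linearizable — witness: op1 < op2 < op3 < op5 < op4

after step 1 (op1 push(68)): stack <68>
after step 2 (op2 push(54)): stack <68,54>
after step 3 (op3 push(34)): stack <68,54,34>
after step 4 (op5 pop() → 34): stack <68,54>
after step 5 (op4 pop() → 54): stack <68>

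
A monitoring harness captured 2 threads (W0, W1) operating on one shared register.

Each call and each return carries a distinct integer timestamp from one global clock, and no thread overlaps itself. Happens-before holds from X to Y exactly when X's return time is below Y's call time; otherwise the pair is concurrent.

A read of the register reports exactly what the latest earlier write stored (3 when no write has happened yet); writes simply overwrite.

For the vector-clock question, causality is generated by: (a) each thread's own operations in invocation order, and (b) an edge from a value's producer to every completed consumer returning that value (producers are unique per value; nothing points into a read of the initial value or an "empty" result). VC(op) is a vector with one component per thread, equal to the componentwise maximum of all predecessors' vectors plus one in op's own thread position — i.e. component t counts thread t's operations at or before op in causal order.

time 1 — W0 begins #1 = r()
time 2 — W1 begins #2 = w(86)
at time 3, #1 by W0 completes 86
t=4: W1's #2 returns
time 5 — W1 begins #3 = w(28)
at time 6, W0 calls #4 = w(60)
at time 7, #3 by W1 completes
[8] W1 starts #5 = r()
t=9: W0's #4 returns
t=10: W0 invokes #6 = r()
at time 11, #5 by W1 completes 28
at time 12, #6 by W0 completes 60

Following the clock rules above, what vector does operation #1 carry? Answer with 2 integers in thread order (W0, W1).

(1, 1)

#2, invoked 2, has no incoming edges; only W1's bump applies → (0, 1)
invoked at 5, #3 merges VC(#2)=(0, 1) and bumps W1's slot → (0, 2)
invoked at 1, #1 merges VC(#2)=(0, 1) and bumps W0's slot → (1, 1)
invoked at 8, #5 merges VC(#3)=(0, 2) and bumps W1's slot → (0, 3)
invoked at 6, #4 merges VC(#1)=(1, 1) and bumps W0's slot → (2, 1)
invoked at 10, #6 merges VC(#4)=(2, 1) and bumps W0's slot → (3, 1)
target: VC(#1) = (1, 1)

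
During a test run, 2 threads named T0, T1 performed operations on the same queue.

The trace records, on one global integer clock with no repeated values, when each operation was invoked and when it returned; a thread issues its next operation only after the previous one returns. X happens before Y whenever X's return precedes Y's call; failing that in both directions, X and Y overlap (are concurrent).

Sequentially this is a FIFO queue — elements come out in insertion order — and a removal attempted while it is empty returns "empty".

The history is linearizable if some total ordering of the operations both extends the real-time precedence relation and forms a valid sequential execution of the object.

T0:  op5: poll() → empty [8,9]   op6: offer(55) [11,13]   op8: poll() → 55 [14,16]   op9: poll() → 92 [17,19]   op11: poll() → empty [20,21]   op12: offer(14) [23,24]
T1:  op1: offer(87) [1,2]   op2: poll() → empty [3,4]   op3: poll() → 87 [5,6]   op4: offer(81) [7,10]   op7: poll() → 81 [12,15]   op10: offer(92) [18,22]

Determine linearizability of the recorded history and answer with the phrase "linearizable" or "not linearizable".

already the first 4 events (up to op2's response at time 4) admit no linearization; the first 3 still do
the sole real-time-consistent order of 2 completed operations fails the queue replay
sample order op1, op2 stalls at step 2 — op2 poll() → empty has no legal effect

not linearizable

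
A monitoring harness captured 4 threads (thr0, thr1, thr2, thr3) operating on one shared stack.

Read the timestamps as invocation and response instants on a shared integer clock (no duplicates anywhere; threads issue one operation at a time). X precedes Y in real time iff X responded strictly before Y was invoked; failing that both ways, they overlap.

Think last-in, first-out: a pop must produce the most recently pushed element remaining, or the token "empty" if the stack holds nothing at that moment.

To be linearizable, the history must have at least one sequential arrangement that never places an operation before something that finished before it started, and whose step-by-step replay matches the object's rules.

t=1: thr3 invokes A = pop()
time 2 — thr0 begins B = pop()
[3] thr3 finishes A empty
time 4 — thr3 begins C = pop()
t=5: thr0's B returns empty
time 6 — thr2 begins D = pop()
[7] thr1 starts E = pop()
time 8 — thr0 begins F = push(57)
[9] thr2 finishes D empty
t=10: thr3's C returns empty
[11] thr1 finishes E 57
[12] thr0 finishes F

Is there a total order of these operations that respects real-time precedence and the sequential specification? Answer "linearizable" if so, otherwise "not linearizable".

linearizable

witness order: A, B, C, D, F, E
after step 1 (A pop() → empty): stack <>
after step 2 (B pop() → empty): stack <>
after step 3 (C pop() → empty): stack <>
after step 4 (D pop() → empty): stack <>
after step 5 (F push(57)): stack <57>
after step 6 (E pop() → 57): stack <>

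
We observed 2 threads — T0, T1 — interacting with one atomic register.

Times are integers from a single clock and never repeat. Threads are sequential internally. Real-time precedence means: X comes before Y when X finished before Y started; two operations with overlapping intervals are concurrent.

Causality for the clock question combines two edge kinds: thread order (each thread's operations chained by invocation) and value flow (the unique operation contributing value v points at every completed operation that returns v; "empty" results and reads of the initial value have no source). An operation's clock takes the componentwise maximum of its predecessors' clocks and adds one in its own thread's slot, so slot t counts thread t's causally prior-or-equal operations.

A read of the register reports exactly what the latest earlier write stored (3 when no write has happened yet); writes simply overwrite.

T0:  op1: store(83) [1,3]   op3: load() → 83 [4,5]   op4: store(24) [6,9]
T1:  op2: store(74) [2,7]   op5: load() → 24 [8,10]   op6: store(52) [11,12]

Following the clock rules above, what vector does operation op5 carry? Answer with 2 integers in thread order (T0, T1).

op2 (invocation 2): nothing precedes it; T1's component alone gives (0, 1)
op1 (invocation 1): nothing precedes it; T0's component alone gives (1, 0)
op3, invoked 4, takes VC(op1)=(1, 0) under max, adds 1 for T0 → (2, 0)
op4, invoked 6, takes VC(op3)=(2, 0) under max, adds 1 for T0 → (3, 0)
op5, invoked 8, takes VC(op2)=(0, 1), VC(op4)=(3, 0) under max, adds 1 for T1 → (3, 2)
op6, invoked 11, takes VC(op5)=(3, 2) under max, adds 1 for T1 → (3, 3)
target: VC(op5) = (3, 2)

(3, 2)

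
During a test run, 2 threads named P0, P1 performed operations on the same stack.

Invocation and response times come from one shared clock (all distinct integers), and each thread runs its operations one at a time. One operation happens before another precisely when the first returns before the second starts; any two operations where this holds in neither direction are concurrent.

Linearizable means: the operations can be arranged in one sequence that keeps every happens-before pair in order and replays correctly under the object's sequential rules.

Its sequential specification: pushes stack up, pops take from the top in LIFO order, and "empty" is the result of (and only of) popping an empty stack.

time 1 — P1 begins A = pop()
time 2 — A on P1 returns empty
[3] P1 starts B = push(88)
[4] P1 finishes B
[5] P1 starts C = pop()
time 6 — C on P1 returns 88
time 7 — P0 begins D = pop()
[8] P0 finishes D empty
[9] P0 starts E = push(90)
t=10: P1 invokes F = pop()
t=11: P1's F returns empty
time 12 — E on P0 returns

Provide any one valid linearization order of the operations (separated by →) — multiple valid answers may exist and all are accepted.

1. A pop() → empty, leaving stack <>
2. B push(88), leaving stack <88>
3. C pop() → 88, leaving stack <>
4. D pop() → empty, leaving stack <>
5. F pop() → empty, leaving stack <>
6. E push(90), leaving stack <90>

A → B → C → D → F → E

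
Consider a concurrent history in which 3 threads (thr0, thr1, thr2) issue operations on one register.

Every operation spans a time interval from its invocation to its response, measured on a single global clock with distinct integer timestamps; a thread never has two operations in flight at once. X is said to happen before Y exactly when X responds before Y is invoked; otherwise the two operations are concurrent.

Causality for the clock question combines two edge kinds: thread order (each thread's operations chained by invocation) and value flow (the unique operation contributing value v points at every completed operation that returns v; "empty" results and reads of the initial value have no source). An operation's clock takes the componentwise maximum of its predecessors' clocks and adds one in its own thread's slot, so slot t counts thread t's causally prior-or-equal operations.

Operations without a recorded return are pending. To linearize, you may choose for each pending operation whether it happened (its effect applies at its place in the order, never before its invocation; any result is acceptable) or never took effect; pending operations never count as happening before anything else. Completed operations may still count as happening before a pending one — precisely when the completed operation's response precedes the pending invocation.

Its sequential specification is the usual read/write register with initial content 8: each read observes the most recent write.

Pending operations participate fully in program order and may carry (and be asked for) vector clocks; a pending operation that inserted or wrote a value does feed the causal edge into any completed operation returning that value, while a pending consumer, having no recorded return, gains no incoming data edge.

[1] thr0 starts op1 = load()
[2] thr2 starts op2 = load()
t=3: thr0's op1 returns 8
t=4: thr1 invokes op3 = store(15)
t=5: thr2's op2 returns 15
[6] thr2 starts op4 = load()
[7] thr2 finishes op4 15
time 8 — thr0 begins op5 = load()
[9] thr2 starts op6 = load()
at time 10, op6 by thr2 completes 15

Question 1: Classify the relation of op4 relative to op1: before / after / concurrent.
after

op4 spans [6,7], op1 spans [1,3]
resp(op1)=3 < inv(op4)=6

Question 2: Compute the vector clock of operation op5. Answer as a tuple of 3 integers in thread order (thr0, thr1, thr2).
(2, 0, 0)

invoked at 4, op3 has no predecessors; its own thr1 bump gives (0, 1, 0)
invoked at 1, op1 has no predecessors; its own thr0 bump gives (1, 0, 0)
invoked at 2, op2 merges VC(op3)=(0, 1, 0) and bumps thr2's slot → (0, 1, 1)
invoked at 8, op5 merges VC(op1)=(1, 0, 0) and bumps thr0's slot → (2, 0, 0)
invoked at 6, op4 merges VC(op2)=(0, 1, 1), VC(op3)=(0, 1, 0) and bumps thr2's slot → (0, 1, 2)
invoked at 9, op6 merges VC(op3)=(0, 1, 0), VC(op4)=(0, 1, 2) and bumps thr2's slot → (0, 1, 3)
target: VC(op5) = (2, 0, 0)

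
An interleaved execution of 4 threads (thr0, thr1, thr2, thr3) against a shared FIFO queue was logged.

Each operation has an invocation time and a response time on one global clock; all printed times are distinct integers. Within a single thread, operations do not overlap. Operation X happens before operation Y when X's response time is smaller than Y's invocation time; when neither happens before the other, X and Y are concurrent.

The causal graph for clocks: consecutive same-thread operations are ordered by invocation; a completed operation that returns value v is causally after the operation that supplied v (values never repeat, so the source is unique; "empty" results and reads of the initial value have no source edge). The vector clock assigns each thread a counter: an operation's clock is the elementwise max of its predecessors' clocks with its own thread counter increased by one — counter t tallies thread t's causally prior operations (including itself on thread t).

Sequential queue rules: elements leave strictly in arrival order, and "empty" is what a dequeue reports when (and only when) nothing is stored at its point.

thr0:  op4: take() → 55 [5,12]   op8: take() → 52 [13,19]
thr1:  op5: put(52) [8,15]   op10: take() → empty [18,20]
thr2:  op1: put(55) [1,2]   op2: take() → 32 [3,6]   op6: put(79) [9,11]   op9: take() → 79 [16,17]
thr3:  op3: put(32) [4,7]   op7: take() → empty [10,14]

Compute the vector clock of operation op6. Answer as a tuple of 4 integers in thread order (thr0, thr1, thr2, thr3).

op3, invoked 4, has no incoming edges; only thr3's bump applies → (0, 0, 0, 1)
op1, invoked 1, has no incoming edges; only thr2's bump applies → (0, 0, 1, 0)
op5, invoked 8, has no incoming edges; only thr1's bump applies → (0, 1, 0, 0)
invoked at 10, op7 merges VC(op3)=(0, 0, 0, 1) and bumps thr3's slot → (0, 0, 0, 2)
invoked at 18, op10 merges VC(op5)=(0, 1, 0, 0) and bumps thr1's slot → (0, 2, 0, 0)
invoked at 5, op4 merges VC(op1)=(0, 0, 1, 0) and bumps thr0's slot → (1, 0, 1, 0)
invoked at 3, op2 merges VC(op1)=(0, 0, 1, 0), VC(op3)=(0, 0, 0, 1) and bumps thr2's slot → (0, 0, 2, 1)
invoked at 9, op6 merges VC(op2)=(0, 0, 2, 1) and bumps thr2's slot → (0, 0, 3, 1)
invoked at 13, op8 merges VC(op4)=(1, 0, 1, 0), VC(op5)=(0, 1, 0, 0) and bumps thr0's slot → (2, 1, 1, 0)
invoked at 16, op9 merges VC(op6)=(0, 0, 3, 1) and bumps thr2's slot → (0, 0, 4, 1)
target: VC(op6) = (0, 0, 3, 1)

(0, 0, 3, 1)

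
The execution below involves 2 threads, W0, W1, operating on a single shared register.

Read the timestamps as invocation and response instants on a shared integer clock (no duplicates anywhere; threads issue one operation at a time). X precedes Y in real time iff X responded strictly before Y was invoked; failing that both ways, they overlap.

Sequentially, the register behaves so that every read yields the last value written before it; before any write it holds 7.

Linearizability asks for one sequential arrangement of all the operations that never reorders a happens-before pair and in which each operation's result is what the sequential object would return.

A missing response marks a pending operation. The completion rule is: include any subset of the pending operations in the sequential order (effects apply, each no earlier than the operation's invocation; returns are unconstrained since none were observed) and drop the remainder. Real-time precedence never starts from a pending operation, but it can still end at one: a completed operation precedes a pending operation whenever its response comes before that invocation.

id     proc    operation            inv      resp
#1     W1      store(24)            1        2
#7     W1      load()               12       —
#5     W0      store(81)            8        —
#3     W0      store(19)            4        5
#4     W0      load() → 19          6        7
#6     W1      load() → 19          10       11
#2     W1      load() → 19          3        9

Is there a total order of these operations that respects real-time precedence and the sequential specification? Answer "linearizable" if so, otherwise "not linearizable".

a witness: #1, #3, #2, #4, #6
step 1: #1 store(24) — value 24
step 2: #3 store(19) — value 19
step 3: #2 load() → 19 — value 19
step 4: #4 load() → 19 — value 19
step 5: #6 load() → 19 — value 19

linearizable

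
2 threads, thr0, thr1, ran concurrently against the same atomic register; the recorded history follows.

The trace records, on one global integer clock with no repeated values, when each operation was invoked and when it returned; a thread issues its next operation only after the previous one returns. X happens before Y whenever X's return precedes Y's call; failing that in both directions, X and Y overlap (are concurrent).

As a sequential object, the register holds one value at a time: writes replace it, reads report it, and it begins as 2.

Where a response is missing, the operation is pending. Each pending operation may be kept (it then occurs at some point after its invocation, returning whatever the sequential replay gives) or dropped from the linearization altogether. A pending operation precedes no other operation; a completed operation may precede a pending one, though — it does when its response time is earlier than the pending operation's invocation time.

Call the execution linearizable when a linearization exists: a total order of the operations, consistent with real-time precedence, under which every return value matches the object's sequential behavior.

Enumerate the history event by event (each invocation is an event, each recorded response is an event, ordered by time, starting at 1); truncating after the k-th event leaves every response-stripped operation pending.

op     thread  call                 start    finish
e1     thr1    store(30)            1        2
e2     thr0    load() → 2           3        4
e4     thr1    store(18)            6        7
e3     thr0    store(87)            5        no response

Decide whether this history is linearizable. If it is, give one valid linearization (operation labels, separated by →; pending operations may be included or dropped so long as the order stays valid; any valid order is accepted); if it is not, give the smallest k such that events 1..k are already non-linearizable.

not linearizable — minimal violating prefix: 4 events

events 1..3 are fine; event 4 — the response of e2 at time 4 — makes the prefix non-linearizable
the completed operations (2 total) allow one real-time order; the atomic register replay rejects it
for example e1, e2 fails at step 2: e2 load() → 2 is not legal there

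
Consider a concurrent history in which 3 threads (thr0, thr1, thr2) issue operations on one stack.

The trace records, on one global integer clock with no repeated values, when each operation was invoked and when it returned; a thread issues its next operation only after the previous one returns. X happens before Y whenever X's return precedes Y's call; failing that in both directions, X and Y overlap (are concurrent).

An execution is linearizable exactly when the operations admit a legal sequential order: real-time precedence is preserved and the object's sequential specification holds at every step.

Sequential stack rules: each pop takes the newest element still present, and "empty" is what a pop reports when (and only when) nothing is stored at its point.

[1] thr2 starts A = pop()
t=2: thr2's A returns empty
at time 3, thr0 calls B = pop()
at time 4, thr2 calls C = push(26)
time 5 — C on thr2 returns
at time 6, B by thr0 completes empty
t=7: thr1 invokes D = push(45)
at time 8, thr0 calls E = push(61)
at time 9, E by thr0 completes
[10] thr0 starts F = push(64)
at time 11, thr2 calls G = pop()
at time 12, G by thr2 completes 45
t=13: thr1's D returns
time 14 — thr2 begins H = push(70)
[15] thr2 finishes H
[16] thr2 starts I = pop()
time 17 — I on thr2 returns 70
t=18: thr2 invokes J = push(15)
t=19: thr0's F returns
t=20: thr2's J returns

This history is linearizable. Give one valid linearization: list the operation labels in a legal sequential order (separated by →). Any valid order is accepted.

after step 1 (A pop() → empty): stack <>
after step 2 (B pop() → empty): stack <>
after step 3 (C push(26)): stack <26>
after step 4 (E push(61)): stack <26,61>
after step 5 (D push(45)): stack <26,61,45>
after step 6 (G pop() → 45): stack <26,61>
after step 7 (F push(64)): stack <26,61,64>
after step 8 (H push(70)): stack <26,61,64,70>
after step 9 (I pop() → 70): stack <26,61,64>
after step 10 (J push(15)): stack <26,61,64,15>

A → B → C → E → D → G → F → H → I → J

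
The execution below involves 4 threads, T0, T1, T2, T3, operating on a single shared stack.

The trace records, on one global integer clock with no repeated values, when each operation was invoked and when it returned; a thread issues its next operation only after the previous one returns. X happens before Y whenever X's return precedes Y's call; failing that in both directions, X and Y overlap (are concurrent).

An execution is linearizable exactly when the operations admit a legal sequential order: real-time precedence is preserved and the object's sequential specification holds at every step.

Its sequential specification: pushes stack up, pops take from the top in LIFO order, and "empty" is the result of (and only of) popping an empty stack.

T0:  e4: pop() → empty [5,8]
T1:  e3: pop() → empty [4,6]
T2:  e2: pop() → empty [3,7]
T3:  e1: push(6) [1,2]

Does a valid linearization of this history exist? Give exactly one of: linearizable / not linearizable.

not linearizable

prefix check: 1..7 passes, 1..8 fails once e4's time-8 response joins
all 6 real-time-respecting orders fail — 4 completed stack operations, no legal replay
for example e1, e2, e3, e4 fails at step 2: e2 pop() → empty is not legal there
for example e1, e2, e4, e3 fails at step 2: e2 pop() → empty is not legal there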